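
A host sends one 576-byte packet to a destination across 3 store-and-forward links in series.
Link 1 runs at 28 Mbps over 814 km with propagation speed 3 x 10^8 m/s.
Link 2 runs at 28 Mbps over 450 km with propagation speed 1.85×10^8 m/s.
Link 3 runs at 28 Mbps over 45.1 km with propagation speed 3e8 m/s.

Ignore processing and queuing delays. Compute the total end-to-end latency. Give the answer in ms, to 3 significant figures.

L = 576 × 8 = 4608 bits.
Transmission delay per hop = L/R = 4608/28000000 = 0.164571 ms; 3 hops → 0.493714 ms.
Propagation delays (d/s per hop): 2.71333, 2.43243, 0.150333 ms; sum = 5.2961 ms.
End-to-end = 5.79 ms.

5.79 ms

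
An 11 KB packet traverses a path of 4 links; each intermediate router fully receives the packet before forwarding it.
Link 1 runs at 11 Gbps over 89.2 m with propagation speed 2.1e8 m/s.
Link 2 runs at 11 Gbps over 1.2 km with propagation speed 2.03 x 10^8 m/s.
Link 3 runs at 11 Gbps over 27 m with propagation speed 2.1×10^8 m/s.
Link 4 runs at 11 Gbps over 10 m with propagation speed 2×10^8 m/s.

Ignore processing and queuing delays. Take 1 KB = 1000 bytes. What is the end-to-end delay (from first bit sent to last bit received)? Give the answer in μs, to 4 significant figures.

38.51 μs

L = 88000 bits.
Transmission delay per hop = L/R = 88000/11000000000 = 8 μs; 4 hops → 32 μs.
Propagation delays (d/s per hop): 0.424762, 5.91133, 0.128571, 0.05 μs; sum = 6.51466 μs.
End-to-end = 38.51 μs.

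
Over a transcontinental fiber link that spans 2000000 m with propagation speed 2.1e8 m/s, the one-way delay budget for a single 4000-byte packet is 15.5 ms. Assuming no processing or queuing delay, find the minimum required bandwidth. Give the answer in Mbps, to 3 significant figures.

5.35 Mbps

L = 32000 bits.
Propagation delay = 2000000 / 210000000 = 9.52381 ms.
Transmission budget = 15.5 − 9.52381 = 5.97619 ms.
R ≥ L / t_tx = 32000 bits / 0.00597619 s = 5.35 Mbps.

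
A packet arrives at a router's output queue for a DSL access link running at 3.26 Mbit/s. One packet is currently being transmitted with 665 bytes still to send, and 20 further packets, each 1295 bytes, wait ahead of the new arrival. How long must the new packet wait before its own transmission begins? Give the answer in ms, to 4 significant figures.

Each queued packet: L/R = 10360/3260000 = 3.17791 ms.
20 queued → 63.5583 ms.
Plus remaining 5320 bits of current packet: 1.6319 ms.
Queuing delay = 65.19 ms.

65.19 ms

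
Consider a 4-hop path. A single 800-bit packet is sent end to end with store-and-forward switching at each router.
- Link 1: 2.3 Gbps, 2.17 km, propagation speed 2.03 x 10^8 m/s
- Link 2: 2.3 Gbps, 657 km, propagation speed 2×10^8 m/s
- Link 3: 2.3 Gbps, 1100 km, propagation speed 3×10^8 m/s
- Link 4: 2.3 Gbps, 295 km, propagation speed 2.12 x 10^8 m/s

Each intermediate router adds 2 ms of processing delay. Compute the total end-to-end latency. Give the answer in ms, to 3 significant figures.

Transmission delay per hop = L/R = 800/2300000000 = 0.000347826 ms; 4 hops → 0.0013913 ms.
Propagation delays (d/s per hop): 0.0106897, 3.285, 3.66667, 1.39151 ms; sum = 8.35387 ms.
Processing at 3 router(s): 3 × 2 ms = 6 ms.
End-to-end = 14.4 ms.

14.4 ms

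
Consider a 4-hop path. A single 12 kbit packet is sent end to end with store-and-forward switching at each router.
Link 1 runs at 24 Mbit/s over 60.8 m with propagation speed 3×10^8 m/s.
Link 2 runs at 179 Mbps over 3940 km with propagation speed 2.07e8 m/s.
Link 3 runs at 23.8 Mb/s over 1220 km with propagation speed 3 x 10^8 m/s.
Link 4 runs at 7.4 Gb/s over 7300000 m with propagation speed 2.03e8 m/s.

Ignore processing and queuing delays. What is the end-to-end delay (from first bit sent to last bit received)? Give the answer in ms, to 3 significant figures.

60.1 ms

L = 12000 bits.
Transmission delays (L/R per hop): 0.5, 0.0670391, 0.504202, 0.00162162 ms; sum = 1.07286 ms.
Propagation delays (d/s per hop): 0.000202667, 19.0338, 4.06667, 35.9606 ms; sum = 59.0613 ms.
End-to-end = 60.1 ms.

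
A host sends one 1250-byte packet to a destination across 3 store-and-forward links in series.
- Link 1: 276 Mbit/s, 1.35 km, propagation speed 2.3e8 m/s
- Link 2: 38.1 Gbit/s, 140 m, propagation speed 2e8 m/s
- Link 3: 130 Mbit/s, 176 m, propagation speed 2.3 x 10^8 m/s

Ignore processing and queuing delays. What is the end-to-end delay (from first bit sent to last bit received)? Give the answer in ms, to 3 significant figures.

0.121 ms

L = 1250 × 8 = 10000 bits.
Transmission delays (L/R per hop): 0.0362319, 0.000262467, 0.0769231 ms; sum = 0.113417 ms.
Propagation delays (d/s per hop): 0.00586957, 0.0007, 0.000765217 ms; sum = 0.00733478 ms.
End-to-end = 0.121 ms.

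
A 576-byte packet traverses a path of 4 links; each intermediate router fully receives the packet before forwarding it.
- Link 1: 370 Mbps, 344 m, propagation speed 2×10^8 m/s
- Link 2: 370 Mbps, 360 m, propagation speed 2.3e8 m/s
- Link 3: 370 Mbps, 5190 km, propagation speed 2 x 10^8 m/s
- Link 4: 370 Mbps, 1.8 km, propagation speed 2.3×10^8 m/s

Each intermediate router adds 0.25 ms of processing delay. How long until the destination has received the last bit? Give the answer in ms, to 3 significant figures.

26.8 ms

L = 576 × 8 = 4608 bits.
Transmission delay per hop = L/R = 4608/370000000 = 0.0124541 ms; 4 hops → 0.0498162 ms.
Propagation delays (d/s per hop): 0.00172, 0.00156522, 25.95, 0.00782609 ms; sum = 25.9611 ms.
Processing at 3 router(s): 3 × 0.25 ms = 0.75 ms.
End-to-end = 26.8 ms.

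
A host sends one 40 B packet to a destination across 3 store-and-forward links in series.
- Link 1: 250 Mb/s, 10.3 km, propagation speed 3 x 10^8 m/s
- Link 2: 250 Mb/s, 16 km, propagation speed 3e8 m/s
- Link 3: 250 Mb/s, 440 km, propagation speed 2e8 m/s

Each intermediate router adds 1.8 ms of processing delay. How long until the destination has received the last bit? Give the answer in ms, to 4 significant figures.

L = 40 × 8 = 320 bits.
Transmission delay per hop = L/R = 320/250000000 = 0.00128 ms; 3 hops → 0.00384 ms.
Propagation delays (d/s per hop): 0.0343333, 0.0533333, 2.2 ms; sum = 2.28767 ms.
Processing at 2 router(s): 2 × 1.8 ms = 3.6 ms.
End-to-end = 5.892 ms.

5.892 ms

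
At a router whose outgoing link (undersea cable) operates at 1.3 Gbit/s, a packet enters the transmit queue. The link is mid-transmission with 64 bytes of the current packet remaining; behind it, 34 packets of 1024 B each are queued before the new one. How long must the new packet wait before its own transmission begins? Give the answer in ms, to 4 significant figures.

0.2146 ms

Each queued packet: L/R = 8192/1300000000 = 0.00630154 ms.
34 queued → 0.214252 ms.
Plus remaining 512 bits of current packet: 0.000393846 ms.
Queuing delay = 0.2146 ms.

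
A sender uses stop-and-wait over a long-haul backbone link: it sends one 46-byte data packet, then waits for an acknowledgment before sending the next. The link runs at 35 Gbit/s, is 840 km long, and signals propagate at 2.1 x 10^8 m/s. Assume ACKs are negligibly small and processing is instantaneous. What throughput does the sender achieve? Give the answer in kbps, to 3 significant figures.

t_tx = L/R = 368/35000000000 = 1.05143e-08 s.
t_prop = 840000/210000000 = 0.004 s; RTT = 0.008 s.
Cycle = t_tx + RTT = 0.00800001 s.
Throughput = L / cycle = 368 / 0.00800001 = 46.0 kbps.

46.0 kbps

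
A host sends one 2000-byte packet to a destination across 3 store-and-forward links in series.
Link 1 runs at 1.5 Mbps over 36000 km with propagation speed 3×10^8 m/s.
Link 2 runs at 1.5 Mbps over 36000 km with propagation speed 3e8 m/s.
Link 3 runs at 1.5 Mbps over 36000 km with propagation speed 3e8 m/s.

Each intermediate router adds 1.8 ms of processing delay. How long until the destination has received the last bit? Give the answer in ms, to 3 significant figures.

L = 2000 × 8 = 16000 bits.
Transmission delay per hop = L/R = 16000/1500000 = 10.6667 ms; 3 hops → 32 ms.
Propagation delays (d/s per hop): 120, 120, 120 ms; sum = 360 ms.
Processing at 2 router(s): 2 × 1.8 ms = 3.6 ms.
End-to-end = 396 ms.

396 ms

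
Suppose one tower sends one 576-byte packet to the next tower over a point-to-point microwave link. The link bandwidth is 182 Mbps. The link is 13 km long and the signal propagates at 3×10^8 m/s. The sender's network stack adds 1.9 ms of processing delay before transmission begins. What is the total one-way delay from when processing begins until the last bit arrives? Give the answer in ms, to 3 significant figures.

L = 576 × 8 = 4608 bits.
Transmission delay = L/R = 4608 / 182000000 = 0.0253187 ms.
Propagation delay = d/s = 13000 m / 300000000 m/s = 0.0433333 ms.
Plus processing delay 1.9 ms = 1.9 ms.
Total = 1.97 ms.

1.97 ms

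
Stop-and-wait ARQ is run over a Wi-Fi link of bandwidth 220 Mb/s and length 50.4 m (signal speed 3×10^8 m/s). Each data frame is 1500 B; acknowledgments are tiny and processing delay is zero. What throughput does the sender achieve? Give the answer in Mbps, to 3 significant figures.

t_tx = L/R = 12000/220000000 = 5.45455e-05 s.
t_prop = 50.4/300000000 = 1.68e-07 s; RTT = 3.36e-07 s.
Cycle = t_tx + RTT = 5.48815e-05 s.
Throughput = L / cycle = 12000 / 5.48815e-05 = 219 Mbps.

219 Mbps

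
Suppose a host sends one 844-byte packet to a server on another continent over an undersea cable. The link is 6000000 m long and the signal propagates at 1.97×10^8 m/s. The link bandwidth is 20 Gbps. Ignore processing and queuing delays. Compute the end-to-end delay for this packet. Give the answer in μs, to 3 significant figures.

30500 μs

L = 844 × 8 = 6752 bits.
Transmission delay = L/R = 6752 / 20000000000 = 0.3376 μs.
Propagation delay = d/s = 6000000 m / 197000000 m/s = 30456.9 μs.
Total = 30500 μs.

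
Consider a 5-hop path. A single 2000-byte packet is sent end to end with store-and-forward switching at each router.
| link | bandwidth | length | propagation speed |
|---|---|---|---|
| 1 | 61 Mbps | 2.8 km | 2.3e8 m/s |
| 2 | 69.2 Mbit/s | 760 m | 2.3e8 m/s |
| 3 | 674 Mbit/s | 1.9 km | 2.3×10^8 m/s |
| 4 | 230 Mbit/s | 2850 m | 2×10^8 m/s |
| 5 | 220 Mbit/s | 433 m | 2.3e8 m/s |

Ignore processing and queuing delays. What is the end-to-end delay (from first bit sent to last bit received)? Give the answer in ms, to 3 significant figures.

L = 2000 × 8 = 16000 bits.
Transmission delays (L/R per hop): 0.262295, 0.231214, 0.0237389, 0.0695652, 0.0727273 ms; sum = 0.65954 ms.
Propagation delays (d/s per hop): 0.0121739, 0.00330435, 0.00826087, 0.01425, 0.00188261 ms; sum = 0.0398717 ms.
End-to-end = 0.699 ms.

0.699 ms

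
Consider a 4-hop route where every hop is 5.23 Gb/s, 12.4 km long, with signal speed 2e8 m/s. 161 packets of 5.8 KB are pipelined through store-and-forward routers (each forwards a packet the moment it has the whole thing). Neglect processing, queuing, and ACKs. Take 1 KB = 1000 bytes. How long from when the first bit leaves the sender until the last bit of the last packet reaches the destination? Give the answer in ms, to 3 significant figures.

Per-hop transmission t_tx = L/R = 46400/5230000000 = 0.00887189 ms.
Per-hop propagation t_prop = 12400/200000000 = 0.062 ms.
Pipeline fill: first packet needs 4·t_tx to clear all hops; remaining 160 packets each add one t_tx.
Total = (4+161-1)·t_tx + 4·t_prop = 164·0.00887189 + 4·0.062 = 1.70 ms.

1.70 ms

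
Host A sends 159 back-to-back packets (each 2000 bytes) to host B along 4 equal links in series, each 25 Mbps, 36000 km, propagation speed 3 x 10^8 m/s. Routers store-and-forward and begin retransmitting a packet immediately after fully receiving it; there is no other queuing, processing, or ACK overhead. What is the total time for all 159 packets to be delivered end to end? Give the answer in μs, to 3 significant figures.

Per-hop transmission t_tx = L/R = 16000/25000000 = 640 μs.
Per-hop propagation t_prop = 36000000/300000000 = 120000 μs.
Pipeline fill: first packet needs 4·t_tx to clear all hops; remaining 158 packets each add one t_tx.
Total = (4+159-1)·t_tx + 4·t_prop = 162·640 + 4·120000 = 584000 μs.

584000 μs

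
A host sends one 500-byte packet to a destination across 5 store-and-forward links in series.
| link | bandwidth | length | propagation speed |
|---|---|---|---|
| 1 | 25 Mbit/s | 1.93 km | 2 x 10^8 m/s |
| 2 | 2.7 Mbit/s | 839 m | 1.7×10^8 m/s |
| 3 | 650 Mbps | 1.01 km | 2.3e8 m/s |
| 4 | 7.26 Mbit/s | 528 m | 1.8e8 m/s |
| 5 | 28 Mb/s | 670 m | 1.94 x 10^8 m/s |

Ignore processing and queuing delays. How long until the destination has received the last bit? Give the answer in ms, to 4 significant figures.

2.367 ms

L = 500 × 8 = 4000 bits.
Transmission delays (L/R per hop): 0.16, 1.48148, 0.00615385, 0.550964, 0.142857 ms; sum = 2.34146 ms.
Propagation delays (d/s per hop): 0.00965, 0.00493529, 0.0043913, 0.00293333, 0.00345361 ms; sum = 0.0253635 ms.
End-to-end = 2.367 ms.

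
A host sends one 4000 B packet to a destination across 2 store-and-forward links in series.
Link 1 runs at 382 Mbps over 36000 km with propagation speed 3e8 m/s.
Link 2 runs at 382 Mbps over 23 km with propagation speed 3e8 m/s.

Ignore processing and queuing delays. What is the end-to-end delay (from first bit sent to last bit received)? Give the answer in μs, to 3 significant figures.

L = 4000 × 8 = 32000 bits.
Transmission delay per hop = L/R = 32000/382000000 = 83.7696 μs; 2 hops → 167.539 μs.
Propagation delays (d/s per hop): 120000, 76.6667 μs; sum = 120077 μs.
End-to-end = 120000 μs.

120000 μs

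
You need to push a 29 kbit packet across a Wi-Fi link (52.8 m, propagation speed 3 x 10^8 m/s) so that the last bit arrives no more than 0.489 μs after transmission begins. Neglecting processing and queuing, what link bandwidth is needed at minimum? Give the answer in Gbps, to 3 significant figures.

92.7 Gbps

Propagation delay = 52.8 / 300000000 = 0.176 μs.
Transmission budget = 0.489 − 0.176 = 0.313 μs.
R ≥ L / t_tx = 29000 bits / 3.13e-07 s = 92.7 Gbps.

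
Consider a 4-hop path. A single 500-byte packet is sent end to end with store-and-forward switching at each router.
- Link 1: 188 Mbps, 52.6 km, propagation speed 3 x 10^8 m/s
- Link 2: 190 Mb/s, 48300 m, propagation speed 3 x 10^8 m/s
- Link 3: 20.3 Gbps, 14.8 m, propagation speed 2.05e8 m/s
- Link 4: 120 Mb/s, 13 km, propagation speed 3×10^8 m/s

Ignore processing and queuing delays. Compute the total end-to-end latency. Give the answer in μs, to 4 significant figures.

455.6 μs

L = 500 × 8 = 4000 bits.
Transmission delays (L/R per hop): 21.2766, 21.0526, 0.197044, 33.3333 μs; sum = 75.8596 μs.
Propagation delays (d/s per hop): 175.333, 161, 0.0721951, 43.3333 μs; sum = 379.739 μs.
End-to-end = 455.6 μs.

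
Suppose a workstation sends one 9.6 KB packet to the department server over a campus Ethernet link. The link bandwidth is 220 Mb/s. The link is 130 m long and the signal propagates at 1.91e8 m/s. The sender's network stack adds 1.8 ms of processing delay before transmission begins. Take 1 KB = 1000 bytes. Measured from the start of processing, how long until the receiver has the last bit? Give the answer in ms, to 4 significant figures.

L = 76800 bits.
Transmission delay = L/R = 76800 / 220000000 = 0.349091 ms.
Propagation delay = d/s = 130 m / 191000000 m/s = 0.000680628 ms.
Plus processing delay 1.8 ms = 1.8 ms.
Total = 2.150 ms.

2.150 ms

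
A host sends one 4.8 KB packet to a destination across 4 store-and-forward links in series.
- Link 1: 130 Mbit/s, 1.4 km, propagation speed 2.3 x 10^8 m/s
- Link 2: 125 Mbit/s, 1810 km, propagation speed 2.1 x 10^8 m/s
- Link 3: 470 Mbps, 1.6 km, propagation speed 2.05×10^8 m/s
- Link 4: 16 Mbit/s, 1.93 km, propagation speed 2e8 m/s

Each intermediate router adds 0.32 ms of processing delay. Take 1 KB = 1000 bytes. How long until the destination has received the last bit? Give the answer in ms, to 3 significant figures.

L = 38400 bits.
Transmission delays (L/R per hop): 0.295385, 0.3072, 0.0817021, 2.4 ms; sum = 3.08429 ms.
Propagation delays (d/s per hop): 0.00608696, 8.61905, 0.00780488, 0.00965 ms; sum = 8.64259 ms.
Processing at 3 router(s): 3 × 0.32 ms = 0.96 ms.
End-to-end = 12.7 ms.

12.7 ms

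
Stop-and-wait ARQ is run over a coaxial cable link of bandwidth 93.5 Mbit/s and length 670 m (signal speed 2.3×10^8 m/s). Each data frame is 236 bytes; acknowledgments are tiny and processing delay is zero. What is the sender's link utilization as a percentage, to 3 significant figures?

t_tx = L/R = 1888/93500000 = 2.01925e-05 s.
t_prop = 670/2.3e+08 = 2.91304e-06 s; RTT = 5.82609e-06 s.
Cycle = t_tx + RTT = 2.60186e-05 s.
Utilization = t_tx / cycle = 2.01925e-05/2.60186e-05 = 77.6 %.

77.6 %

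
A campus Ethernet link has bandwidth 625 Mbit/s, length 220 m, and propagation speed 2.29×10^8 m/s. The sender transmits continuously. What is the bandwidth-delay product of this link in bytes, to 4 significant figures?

75.05 bytes

Propagation delay = 220 / 229000000 = 9.60699e-07 s.
BDP = R × t_prop = 625000000 × 9.60699e-07 = 600.437 bits.
In bytes: 600.437/8 = 75.05 bytes.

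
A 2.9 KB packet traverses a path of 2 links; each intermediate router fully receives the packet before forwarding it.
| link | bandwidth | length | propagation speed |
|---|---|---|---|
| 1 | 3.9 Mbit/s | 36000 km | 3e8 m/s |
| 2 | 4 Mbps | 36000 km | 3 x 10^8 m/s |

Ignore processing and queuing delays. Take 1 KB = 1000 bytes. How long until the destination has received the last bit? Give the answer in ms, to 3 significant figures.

252 ms

L = 23200 bits.
Transmission delays (L/R per hop): 5.94872, 5.8 ms; sum = 11.7487 ms.
Propagation delays (d/s per hop): 120, 120 ms; sum = 240 ms.
End-to-end = 252 ms.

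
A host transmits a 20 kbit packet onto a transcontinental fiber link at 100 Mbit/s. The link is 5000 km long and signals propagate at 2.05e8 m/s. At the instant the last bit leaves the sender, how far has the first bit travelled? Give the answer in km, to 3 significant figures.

41.0 km

t_tx = L/R = 20000/100000000 = 0.0002 s.
Distance = s × t_tx = 2.05e+08 × 0.0002 = 41.0 km.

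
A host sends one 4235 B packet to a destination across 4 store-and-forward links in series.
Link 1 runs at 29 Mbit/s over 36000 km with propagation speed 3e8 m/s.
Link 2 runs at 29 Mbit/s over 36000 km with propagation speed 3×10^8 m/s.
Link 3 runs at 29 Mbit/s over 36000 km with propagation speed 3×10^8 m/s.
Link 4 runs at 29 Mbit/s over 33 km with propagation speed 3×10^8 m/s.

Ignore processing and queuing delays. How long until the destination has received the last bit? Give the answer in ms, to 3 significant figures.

L = 4235 × 8 = 33880 bits.
Transmission delay per hop = L/R = 33880/29000000 = 1.16828 ms; 4 hops → 4.6731 ms.
Propagation delays (d/s per hop): 120, 120, 120, 0.11 ms; sum = 360.11 ms.
End-to-end = 365 ms.

365 ms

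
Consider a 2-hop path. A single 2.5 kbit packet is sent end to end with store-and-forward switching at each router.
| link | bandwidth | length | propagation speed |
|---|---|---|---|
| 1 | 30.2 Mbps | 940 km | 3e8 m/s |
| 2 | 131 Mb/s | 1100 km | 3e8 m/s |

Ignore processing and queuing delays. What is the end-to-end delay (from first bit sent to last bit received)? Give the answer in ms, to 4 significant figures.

6.902 ms

L = 2500 bits.
Transmission delays (L/R per hop): 0.0827815, 0.019084 ms; sum = 0.101865 ms.
Propagation delays (d/s per hop): 3.13333, 3.66667 ms; sum = 6.8 ms.
End-to-end = 6.902 ms.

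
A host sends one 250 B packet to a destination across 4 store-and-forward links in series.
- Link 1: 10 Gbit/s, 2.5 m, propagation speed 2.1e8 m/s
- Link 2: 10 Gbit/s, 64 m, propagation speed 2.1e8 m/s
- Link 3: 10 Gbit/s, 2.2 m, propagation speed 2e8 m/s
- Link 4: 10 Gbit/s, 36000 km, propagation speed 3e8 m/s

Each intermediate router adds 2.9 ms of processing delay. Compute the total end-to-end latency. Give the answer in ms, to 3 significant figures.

129 ms

L = 250 × 8 = 2000 bits.
Transmission delay per hop = L/R = 2000/10000000000 = 0.0002 ms; 4 hops → 0.0008 ms.
Propagation delays (d/s per hop): 1.19048e-05, 0.000304762, 1.1e-05, 120 ms; sum = 120 ms.
Processing at 3 router(s): 3 × 2.9 ms = 8.7 ms.
End-to-end = 129 ms.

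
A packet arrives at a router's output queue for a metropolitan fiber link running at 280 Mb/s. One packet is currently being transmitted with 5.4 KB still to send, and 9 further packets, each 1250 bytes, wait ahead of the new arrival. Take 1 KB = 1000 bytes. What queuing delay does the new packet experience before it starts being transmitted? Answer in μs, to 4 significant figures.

475.7 μs

Each queued packet: L/R = 10000/280000000 = 35.7143 μs.
9 queued → 321.429 μs.
Plus remaining 43200 bits of current packet: 154.286 μs.
Queuing delay = 475.7 μs.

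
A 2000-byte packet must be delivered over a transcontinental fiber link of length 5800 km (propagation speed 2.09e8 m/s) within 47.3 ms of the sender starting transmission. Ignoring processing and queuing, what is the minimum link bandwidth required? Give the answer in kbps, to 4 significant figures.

L = 16000 bits.
Propagation delay = 5800000 / 209000000 = 27.7512 ms.
Transmission budget = 47.3 − 27.7512 = 19.5488 ms.
R ≥ L / t_tx = 16000 bits / 0.0195488 s = 818.5 kbps.

818.5 kbps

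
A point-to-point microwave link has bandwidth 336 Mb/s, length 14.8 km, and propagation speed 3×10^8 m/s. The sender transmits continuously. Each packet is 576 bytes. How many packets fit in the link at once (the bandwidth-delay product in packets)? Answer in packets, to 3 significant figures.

3.60 packets

Propagation delay = 14800 / 300000000 = 4.93333e-05 s.
BDP = R × t_prop = 336000000 × 4.93333e-05 = 16576 bits.
In packets of 4608 bits: 3.60 packets.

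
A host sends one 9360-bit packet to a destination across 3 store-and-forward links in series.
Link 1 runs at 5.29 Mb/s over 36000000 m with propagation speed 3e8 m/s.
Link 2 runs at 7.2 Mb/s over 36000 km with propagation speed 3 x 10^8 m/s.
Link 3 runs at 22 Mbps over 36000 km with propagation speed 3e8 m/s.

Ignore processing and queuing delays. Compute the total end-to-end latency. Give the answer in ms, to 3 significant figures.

363 ms

Transmission delays (L/R per hop): 1.76938, 1.3, 0.425455 ms; sum = 3.49483 ms.
Propagation delays (d/s per hop): 120, 120, 120 ms; sum = 360 ms.
End-to-end = 363 ms.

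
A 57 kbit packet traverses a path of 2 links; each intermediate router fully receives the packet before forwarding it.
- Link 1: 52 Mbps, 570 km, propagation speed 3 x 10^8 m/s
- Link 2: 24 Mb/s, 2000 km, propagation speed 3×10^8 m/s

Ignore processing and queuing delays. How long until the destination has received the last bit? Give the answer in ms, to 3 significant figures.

L = 57000 bits.
Transmission delays (L/R per hop): 1.09615, 2.375 ms; sum = 3.47115 ms.
Propagation delays (d/s per hop): 1.9, 6.66667 ms; sum = 8.56667 ms.
End-to-end = 12.0 ms.

12.0 ms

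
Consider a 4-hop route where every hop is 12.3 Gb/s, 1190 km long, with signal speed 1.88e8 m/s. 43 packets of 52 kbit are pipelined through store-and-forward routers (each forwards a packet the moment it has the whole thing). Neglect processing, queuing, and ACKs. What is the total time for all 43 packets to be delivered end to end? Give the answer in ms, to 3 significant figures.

25.5 ms

Per-hop transmission t_tx = L/R = 52000/12300000000 = 0.00422764 ms.
Per-hop propagation t_prop = 1190000/188000000 = 6.32979 ms.
Pipeline fill: first packet needs 4·t_tx to clear all hops; remaining 42 packets each add one t_tx.
Total = (4+43-1)·t_tx + 4·t_prop = 46·0.00422764 + 4·6.32979 = 25.5 ms.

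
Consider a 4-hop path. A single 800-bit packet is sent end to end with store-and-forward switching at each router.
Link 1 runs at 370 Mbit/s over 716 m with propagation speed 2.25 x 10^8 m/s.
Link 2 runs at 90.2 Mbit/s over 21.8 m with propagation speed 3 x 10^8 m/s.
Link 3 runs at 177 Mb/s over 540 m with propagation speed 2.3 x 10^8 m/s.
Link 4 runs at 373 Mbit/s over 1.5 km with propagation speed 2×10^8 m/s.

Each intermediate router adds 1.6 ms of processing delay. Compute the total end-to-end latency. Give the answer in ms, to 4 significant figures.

Transmission delays (L/R per hop): 0.00216216, 0.00886918, 0.00451977, 0.00214477 ms; sum = 0.0176959 ms.
Propagation delays (d/s per hop): 0.00318222, 7.26667e-05, 0.00234783, 0.0075 ms; sum = 0.0131027 ms.
Processing at 3 router(s): 3 × 1.6 ms = 4.8 ms.
End-to-end = 4.831 ms.

4.831 ms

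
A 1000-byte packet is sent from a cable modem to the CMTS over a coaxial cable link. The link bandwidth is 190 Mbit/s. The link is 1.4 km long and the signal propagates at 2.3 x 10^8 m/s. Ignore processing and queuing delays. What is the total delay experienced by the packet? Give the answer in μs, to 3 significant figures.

L = 1000 × 8 = 8000 bits.
Transmission delay = L/R = 8000 / 190000000 = 42.1053 μs.
Propagation delay = d/s = 1400 m / 2.3e+08 m/s = 6.08696 μs.
Total = 48.2 μs.

48.2 μs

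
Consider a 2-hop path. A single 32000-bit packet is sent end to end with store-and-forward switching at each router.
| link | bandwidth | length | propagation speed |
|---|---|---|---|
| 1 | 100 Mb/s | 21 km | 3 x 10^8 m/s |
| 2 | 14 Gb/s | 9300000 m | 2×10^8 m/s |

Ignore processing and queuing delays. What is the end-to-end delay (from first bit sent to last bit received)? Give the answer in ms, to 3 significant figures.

46.9 ms

Transmission delays (L/R per hop): 0.32, 0.00228571 ms; sum = 0.322286 ms.
Propagation delays (d/s per hop): 0.07, 46.5 ms; sum = 46.57 ms.
End-to-end = 46.9 ms.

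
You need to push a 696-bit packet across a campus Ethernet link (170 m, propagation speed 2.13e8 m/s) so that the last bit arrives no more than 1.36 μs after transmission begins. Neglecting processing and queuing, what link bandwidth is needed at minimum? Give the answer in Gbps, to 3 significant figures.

1.24 Gbps

Propagation delay = 170 / 213000000 = 0.798122 μs.
Transmission budget = 1.36 − 0.798122 = 0.561878 μs.
R ≥ L / t_tx = 696 bits / 5.61878e-07 s = 1.24 Gbps.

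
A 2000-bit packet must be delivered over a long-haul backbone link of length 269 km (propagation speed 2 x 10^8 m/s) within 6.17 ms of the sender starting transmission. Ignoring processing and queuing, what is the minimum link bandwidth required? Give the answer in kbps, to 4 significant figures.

Propagation delay = 269000 / 200000000 = 1.345 ms.
Transmission budget = 6.17 − 1.345 = 4.825 ms.
R ≥ L / t_tx = 2000 bits / 0.004825 s = 414.5 kbps.

414.5 kbps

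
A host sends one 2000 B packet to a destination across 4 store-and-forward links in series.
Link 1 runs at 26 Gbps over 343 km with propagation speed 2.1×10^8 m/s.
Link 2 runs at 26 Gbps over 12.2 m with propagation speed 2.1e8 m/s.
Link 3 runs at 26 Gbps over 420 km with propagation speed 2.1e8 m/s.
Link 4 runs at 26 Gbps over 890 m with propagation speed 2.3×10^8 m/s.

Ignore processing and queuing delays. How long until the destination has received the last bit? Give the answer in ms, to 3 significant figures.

L = 2000 × 8 = 16000 bits.
Transmission delay per hop = L/R = 16000/26000000000 = 0.000615385 ms; 4 hops → 0.00246154 ms.
Propagation delays (d/s per hop): 1.63333, 5.80952e-05, 2, 0.00386957 ms; sum = 3.63726 ms.
End-to-end = 3.64 ms.

3.64 ms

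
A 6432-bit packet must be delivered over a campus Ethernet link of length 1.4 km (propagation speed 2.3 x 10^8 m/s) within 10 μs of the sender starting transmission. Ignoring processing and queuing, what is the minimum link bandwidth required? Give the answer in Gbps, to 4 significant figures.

1.644 Gbps

Propagation delay = 1400 / 2.3e+08 = 6.08696 μs.
Transmission budget = 10 − 6.08696 = 3.91304 μs.
R ≥ L / t_tx = 6432 bits / 3.91304e-06 s = 1.644 Gbps.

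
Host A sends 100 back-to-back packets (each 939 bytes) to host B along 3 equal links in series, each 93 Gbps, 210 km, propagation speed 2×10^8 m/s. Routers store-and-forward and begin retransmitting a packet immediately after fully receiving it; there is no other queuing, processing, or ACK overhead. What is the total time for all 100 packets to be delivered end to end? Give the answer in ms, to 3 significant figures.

Per-hop transmission t_tx = L/R = 7512/93000000000 = 8.07742e-05 ms.
Per-hop propagation t_prop = 210000/200000000 = 1.05 ms.
Pipeline fill: first packet needs 3·t_tx to clear all hops; remaining 99 packets each add one t_tx.
Total = (3+100-1)·t_tx + 3·t_prop = 102·8.07742e-05 + 3·1.05 = 3.16 ms.

3.16 ms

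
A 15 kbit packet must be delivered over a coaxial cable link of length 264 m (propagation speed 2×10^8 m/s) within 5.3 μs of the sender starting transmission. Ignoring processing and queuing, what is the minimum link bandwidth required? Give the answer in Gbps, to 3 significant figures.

3.77 Gbps

Propagation delay = 264 / 200000000 = 1.32 μs.
Transmission budget = 5.3 − 1.32 = 3.98 μs.
R ≥ L / t_tx = 15000 bits / 3.98e-06 s = 3.77 Gbps.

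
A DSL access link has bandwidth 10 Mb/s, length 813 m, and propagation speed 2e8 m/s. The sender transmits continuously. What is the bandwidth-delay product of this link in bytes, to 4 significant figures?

5.081 bytes

Propagation delay = 813 / 200000000 = 4.065e-06 s.
BDP = R × t_prop = 10000000 × 4.065e-06 = 40.65 bits.
In bytes: 40.65/8 = 5.081 bytes.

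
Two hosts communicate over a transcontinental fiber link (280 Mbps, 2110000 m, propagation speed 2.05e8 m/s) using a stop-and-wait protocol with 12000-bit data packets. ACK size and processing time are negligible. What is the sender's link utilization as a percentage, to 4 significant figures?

t_tx = L/R = 12000/280000000 = 4.28571e-05 s.
t_prop = 2110000/2.05e+08 = 0.0102927 s; RTT = 0.0205854 s.
Cycle = t_tx + RTT = 0.0206282 s.
Utilization = t_tx / cycle = 4.28571e-05/0.0206282 = 0.2078 %.

0.2078 %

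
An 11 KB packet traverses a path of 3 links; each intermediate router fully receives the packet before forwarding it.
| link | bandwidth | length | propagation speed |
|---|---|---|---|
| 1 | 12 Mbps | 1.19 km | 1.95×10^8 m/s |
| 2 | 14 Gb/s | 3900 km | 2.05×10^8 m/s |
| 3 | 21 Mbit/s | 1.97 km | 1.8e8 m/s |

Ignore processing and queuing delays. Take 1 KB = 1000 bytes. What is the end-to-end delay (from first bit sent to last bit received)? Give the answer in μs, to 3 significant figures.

30600 μs

L = 88000 bits.
Transmission delays (L/R per hop): 7333.33, 6.28571, 4190.48 μs; sum = 11530.1 μs.
Propagation delays (d/s per hop): 6.10256, 19024.4, 10.9444 μs; sum = 19041.4 μs.
End-to-end = 30600 μs.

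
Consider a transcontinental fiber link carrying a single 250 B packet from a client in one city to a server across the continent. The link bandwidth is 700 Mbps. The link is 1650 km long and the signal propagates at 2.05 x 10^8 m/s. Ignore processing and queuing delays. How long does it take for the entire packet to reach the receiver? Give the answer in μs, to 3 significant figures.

8050 μs

L = 250 × 8 = 2000 bits.
Transmission delay = L/R = 2000 / 700000000 = 2.85714 μs.
Propagation delay = d/s = 1650000 m / 2.05e+08 m/s = 8048.78 μs.
Total = 8050 μs.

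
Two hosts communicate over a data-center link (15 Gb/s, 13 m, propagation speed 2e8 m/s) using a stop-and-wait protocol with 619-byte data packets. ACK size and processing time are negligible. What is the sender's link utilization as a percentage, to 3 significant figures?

t_tx = L/R = 4952/15000000000 = 3.30133e-07 s.
t_prop = 13/200000000 = 6.5e-08 s; RTT = 1.3e-07 s.
Cycle = t_tx + RTT = 4.60133e-07 s.
Utilization = t_tx / cycle = 3.30133e-07/4.60133e-07 = 71.7 %.

71.7 %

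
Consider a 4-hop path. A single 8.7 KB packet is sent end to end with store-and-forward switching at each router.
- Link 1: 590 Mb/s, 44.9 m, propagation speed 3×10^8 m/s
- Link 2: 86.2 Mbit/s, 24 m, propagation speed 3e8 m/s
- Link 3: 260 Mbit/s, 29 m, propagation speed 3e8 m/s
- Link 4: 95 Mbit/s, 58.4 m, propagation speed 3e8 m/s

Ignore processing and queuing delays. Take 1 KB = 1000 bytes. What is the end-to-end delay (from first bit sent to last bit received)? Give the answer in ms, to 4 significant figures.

L = 69600 bits.
Transmission delays (L/R per hop): 0.117966, 0.807425, 0.267692, 0.732632 ms; sum = 1.92571 ms.
Propagation delays (d/s per hop): 0.000149667, 8e-05, 9.66667e-05, 0.000194667 ms; sum = 0.000521 ms.
End-to-end = 1.926 ms.

1.926 ms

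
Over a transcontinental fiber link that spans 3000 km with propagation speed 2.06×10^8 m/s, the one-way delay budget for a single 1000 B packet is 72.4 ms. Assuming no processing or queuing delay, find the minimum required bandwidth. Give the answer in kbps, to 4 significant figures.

L = 8000 bits.
Propagation delay = 3000000 / 206000000 = 14.5631 ms.
Transmission budget = 72.4 − 14.5631 = 57.8369 ms.
R ≥ L / t_tx = 8000 bits / 0.0578369 s = 138.3 kbps.

138.3 kbps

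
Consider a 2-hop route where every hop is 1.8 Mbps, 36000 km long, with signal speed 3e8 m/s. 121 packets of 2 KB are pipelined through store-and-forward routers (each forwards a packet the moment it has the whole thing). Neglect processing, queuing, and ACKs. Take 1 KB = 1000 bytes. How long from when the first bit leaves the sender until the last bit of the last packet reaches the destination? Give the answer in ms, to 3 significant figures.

Per-hop transmission t_tx = L/R = 16000/1800000 = 8.88889 ms.
Per-hop propagation t_prop = 36000000/300000000 = 120 ms.
Pipeline fill: first packet needs 2·t_tx to clear all hops; remaining 120 packets each add one t_tx.
Total = (2+121-1)·t_tx + 2·t_prop = 122·8.88889 + 2·120 = 1320 ms.

1320 ms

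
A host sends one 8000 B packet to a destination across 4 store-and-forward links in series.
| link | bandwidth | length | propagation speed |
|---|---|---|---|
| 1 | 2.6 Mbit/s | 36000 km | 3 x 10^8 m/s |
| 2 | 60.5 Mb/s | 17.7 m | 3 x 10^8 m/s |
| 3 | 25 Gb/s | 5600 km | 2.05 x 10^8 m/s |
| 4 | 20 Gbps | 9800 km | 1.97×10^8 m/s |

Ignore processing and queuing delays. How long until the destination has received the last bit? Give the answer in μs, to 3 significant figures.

223000 μs

L = 8000 × 8 = 64000 bits.
Transmission delays (L/R per hop): 24615.4, 1057.85, 2.56, 3.2 μs; sum = 25679 μs.
Propagation delays (d/s per hop): 120000, 0.059, 27317.1, 49746.2 μs; sum = 197063 μs.
End-to-end = 223000 μs.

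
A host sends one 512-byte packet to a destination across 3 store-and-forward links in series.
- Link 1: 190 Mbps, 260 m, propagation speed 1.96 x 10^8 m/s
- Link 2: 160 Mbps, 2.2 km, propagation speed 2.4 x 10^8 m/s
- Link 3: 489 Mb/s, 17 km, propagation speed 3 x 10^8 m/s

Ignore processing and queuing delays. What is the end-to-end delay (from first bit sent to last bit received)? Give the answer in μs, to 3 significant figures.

L = 512 × 8 = 4096 bits.
Transmission delays (L/R per hop): 21.5579, 25.6, 8.37628 μs; sum = 55.5342 μs.
Propagation delays (d/s per hop): 1.32653, 9.16667, 56.6667 μs; sum = 67.1599 μs.
End-to-end = 123 μs.

123 μs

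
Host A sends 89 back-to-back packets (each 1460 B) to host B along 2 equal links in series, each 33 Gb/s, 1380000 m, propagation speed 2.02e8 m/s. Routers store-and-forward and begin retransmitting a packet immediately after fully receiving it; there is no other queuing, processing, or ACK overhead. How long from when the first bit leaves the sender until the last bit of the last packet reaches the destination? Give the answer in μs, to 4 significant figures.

Per-hop transmission t_tx = L/R = 11680/33000000000 = 0.353939 μs.
Per-hop propagation t_prop = 1380000/202000000 = 6831.68 μs.
Pipeline fill: first packet needs 2·t_tx to clear all hops; remaining 88 packets each add one t_tx.
Total = (2+89-1)·t_tx + 2·t_prop = 90·0.353939 + 2·6831.68 = 13700 μs.

13700 μs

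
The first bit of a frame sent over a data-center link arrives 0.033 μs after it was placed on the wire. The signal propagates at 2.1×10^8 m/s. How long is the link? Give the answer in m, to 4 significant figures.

6.930 m

d = s × t_prop = 210000000 × 3.3e-08 = 6.930 m.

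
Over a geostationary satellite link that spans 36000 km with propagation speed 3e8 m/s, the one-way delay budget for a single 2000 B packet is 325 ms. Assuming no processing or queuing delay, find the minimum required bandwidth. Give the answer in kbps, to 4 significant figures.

L = 16000 bits.
Propagation delay = 36000000 / 300000000 = 120 ms.
Transmission budget = 325 − 120 = 205 ms.
R ≥ L / t_tx = 16000 bits / 0.205 s = 78.05 kbps.

78.05 kbps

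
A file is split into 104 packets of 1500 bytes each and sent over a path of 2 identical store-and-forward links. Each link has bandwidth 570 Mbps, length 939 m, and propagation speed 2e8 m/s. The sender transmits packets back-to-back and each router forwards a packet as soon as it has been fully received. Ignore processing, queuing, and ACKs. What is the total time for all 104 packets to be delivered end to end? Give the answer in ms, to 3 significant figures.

Per-hop transmission t_tx = L/R = 12000/570000000 = 0.0210526 ms.
Per-hop propagation t_prop = 939/200000000 = 0.004695 ms.
Pipeline fill: first packet needs 2·t_tx to clear all hops; remaining 103 packets each add one t_tx.
Total = (2+104-1)·t_tx + 2·t_prop = 105·0.0210526 + 2·0.004695 = 2.22 ms.

2.22 ms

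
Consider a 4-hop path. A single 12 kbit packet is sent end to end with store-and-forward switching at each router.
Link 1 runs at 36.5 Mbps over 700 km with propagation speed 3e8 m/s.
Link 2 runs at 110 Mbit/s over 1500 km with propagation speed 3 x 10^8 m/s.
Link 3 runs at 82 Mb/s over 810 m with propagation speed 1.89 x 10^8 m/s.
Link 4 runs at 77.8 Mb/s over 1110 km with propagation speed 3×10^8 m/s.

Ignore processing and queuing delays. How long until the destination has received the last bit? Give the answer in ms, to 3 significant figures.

11.8 ms

L = 12000 bits.
Transmission delays (L/R per hop): 0.328767, 0.109091, 0.146341, 0.154242 ms; sum = 0.738441 ms.
Propagation delays (d/s per hop): 2.33333, 5, 0.00428571, 3.7 ms; sum = 11.0376 ms.
End-to-end = 11.8 ms.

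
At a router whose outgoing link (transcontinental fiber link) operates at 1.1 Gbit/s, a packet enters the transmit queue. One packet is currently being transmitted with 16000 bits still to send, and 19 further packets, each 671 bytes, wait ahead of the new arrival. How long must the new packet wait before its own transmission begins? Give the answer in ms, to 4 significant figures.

0.1073 ms

Each queued packet: L/R = 5368/1100000000 = 0.00488 ms.
19 queued → 0.09272 ms.
Plus remaining 16000 bits of current packet: 0.0145455 ms.
Queuing delay = 0.1073 ms.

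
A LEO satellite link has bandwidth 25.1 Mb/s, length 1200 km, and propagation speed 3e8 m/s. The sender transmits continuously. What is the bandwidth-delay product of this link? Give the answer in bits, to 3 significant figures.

Propagation delay = 1200000 / 300000000 = 0.004 s.
BDP = R × t_prop = 25100000 × 0.004 = 100400 bits.

100000 bits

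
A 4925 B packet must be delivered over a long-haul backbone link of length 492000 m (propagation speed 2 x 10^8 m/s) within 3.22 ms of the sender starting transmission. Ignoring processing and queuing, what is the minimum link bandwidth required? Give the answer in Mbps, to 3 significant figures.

L = 39400 bits.
Propagation delay = 492000 / 200000000 = 2.46 ms.
Transmission budget = 3.22 − 2.46 = 0.76 ms.
R ≥ L / t_tx = 39400 bits / 0.00076 s = 51.8 Mbps.

51.8 Mbps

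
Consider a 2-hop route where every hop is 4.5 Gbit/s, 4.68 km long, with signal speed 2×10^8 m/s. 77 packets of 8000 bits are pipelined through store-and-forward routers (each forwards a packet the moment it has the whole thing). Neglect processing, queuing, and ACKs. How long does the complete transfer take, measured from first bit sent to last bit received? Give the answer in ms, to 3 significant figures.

0.185 ms

Per-hop transmission t_tx = L/R = 8000/4500000000 = 0.00177778 ms.
Per-hop propagation t_prop = 4680/200000000 = 0.0234 ms.
Pipeline fill: first packet needs 2·t_tx to clear all hops; remaining 76 packets each add one t_tx.
Total = (2+77-1)·t_tx + 2·t_prop = 78·0.00177778 + 2·0.0234 = 0.185 ms.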